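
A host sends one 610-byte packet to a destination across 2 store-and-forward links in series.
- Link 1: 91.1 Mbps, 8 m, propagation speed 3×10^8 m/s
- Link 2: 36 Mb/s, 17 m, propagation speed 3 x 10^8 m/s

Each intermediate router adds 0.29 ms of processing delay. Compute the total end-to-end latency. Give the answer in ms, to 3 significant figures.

L = 610 × 8 = 4880 bits.
Transmission delays (L/R per hop): 0.0535675, 0.135556 ms; sum = 0.189123 ms.
Propagation delays (d/s per hop): 2.66667e-05, 5.66667e-05 ms; sum = 8.33333e-05 ms.
Processing at 1 router(s): 1 × 0.29 ms = 0.29 ms.
End-to-end = 0.479 ms.

0.479 ms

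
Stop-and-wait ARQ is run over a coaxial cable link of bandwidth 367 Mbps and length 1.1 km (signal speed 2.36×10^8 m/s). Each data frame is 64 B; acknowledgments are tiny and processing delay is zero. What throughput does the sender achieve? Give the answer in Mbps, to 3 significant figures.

t_tx = L/R = 512/367000000 = 1.3951e-06 s.
t_prop = 1100/236000000 = 4.66102e-06 s; RTT = 9.32203e-06 s.
Cycle = t_tx + RTT = 1.07171e-05 s.
Throughput = L / cycle = 512 / 1.07171e-05 = 47.8 Mbps.

47.8 Mbps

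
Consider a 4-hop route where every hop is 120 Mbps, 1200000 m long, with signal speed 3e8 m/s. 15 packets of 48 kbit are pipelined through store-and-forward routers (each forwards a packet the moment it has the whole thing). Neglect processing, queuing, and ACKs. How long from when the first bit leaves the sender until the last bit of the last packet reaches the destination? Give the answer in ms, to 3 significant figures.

23.2 ms

Per-hop transmission t_tx = L/R = 48000/120000000 = 0.4 ms.
Per-hop propagation t_prop = 1200000/300000000 = 4 ms.
Pipeline fill: first packet needs 4·t_tx to clear all hops; remaining 14 packets each add one t_tx.
Total = (4+15-1)·t_tx + 4·t_prop = 18·0.4 + 4·4 = 23.2 ms.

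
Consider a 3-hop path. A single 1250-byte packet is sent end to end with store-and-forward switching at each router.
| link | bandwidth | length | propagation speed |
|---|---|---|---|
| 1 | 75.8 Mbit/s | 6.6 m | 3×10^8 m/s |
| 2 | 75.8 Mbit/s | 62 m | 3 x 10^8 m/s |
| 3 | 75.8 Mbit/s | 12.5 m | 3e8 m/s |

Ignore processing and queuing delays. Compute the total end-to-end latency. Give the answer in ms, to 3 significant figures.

0.396 ms

L = 1250 × 8 = 10000 bits.
Transmission delay per hop = L/R = 10000/75800000 = 0.131926 ms; 3 hops → 0.395778 ms.
Propagation delays (d/s per hop): 2.2e-05, 0.000206667, 4.16667e-05 ms; sum = 0.000270333 ms.
End-to-end = 0.396 ms.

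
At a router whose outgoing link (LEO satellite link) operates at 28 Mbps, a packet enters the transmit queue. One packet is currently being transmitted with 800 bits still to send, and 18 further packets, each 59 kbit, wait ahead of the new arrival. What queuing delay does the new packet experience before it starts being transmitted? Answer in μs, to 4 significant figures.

37960 μs

Each queued packet: L/R = 59000/28000000 = 2107.14 μs.
18 queued → 37928.6 μs.
Plus remaining 800 bits of current packet: 28.5714 μs.
Queuing delay = 37960 μs.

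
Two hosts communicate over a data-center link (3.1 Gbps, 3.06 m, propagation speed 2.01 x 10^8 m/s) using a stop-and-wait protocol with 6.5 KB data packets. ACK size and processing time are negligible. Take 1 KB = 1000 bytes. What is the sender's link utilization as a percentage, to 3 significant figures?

t_tx = L/R = 52000/3100000000 = 1.67742e-05 s.
t_prop = 3.06/2.01e+08 = 1.52239e-08 s; RTT = 3.04478e-08 s.
Cycle = t_tx + RTT = 1.68046e-05 s.
Utilization = t_tx / cycle = 1.67742e-05/1.68046e-05 = 99.8 %.

99.8 %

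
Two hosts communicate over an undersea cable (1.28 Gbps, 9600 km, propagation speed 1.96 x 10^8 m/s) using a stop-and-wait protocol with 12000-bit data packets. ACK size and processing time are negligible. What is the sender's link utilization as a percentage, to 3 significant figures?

0.00957 %

t_tx = L/R = 12000/1280000000 = 9.375e-06 s.
t_prop = 9600000/196000000 = 0.0489796 s; RTT = 0.0979592 s.
Cycle = t_tx + RTT = 0.0979686 s.
Utilization = t_tx / cycle = 9.375e-06/0.0979686 = 0.00957 %.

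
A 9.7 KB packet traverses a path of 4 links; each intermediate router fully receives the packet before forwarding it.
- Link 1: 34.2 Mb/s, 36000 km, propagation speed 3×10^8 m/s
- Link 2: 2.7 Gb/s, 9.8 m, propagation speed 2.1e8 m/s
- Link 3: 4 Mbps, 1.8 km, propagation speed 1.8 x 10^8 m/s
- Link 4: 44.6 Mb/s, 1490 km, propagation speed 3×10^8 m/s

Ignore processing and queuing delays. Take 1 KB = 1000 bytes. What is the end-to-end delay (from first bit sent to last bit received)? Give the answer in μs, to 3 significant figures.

148000 μs

L = 77600 bits.
Transmission delays (L/R per hop): 2269.01, 28.7407, 19400, 1739.91 μs; sum = 23437.7 μs.
Propagation delays (d/s per hop): 120000, 0.0466667, 10, 4966.67 μs; sum = 124977 μs.
End-to-end = 148000 μs.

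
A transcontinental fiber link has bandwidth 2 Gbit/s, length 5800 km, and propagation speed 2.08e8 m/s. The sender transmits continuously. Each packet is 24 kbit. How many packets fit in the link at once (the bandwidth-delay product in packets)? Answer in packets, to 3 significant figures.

Propagation delay = 5800000 / 208000000 = 0.0278846 s.
BDP = R × t_prop = 2000000000 × 0.0278846 = 55769200 bits.
In packets of 24000 bits: 2320 packets.

2320 packets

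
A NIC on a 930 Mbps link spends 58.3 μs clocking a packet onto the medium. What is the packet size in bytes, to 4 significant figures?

6777 bytes

L = R × t_tx = 930000000 b/s × 5.83e-05 s = 54219 bits.
In bytes: 54219 / 8 = 6777 bytes.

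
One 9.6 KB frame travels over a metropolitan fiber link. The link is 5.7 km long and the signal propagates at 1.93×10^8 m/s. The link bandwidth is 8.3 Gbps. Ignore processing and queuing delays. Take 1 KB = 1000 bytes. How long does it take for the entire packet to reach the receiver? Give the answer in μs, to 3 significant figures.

L = 76800 bits.
Transmission delay = L/R = 76800 / 8.3e+09 = 9.25301 μs.
Propagation delay = d/s = 5700 m / 193000000 m/s = 29.5337 μs.
Total = 38.8 μs.

38.8 μs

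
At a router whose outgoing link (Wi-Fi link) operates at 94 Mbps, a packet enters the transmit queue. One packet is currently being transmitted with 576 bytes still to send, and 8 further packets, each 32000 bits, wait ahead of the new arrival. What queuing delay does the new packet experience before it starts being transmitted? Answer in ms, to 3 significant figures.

Each queued packet: L/R = 32000/94000000 = 0.340426 ms.
8 queued → 2.7234 ms.
Plus remaining 4608 bits of current packet: 0.0490213 ms.
Queuing delay = 2.77 ms.

2.77 ms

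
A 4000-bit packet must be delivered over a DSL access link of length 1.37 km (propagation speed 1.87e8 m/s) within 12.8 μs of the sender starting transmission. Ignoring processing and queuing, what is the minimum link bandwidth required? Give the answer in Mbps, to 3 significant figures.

Propagation delay = 1370 / 187000000 = 7.3262 μs.
Transmission budget = 12.8 − 7.3262 = 5.4738 μs.
R ≥ L / t_tx = 4000 bits / 5.4738e-06 s = 731 Mbps.

731 Mbps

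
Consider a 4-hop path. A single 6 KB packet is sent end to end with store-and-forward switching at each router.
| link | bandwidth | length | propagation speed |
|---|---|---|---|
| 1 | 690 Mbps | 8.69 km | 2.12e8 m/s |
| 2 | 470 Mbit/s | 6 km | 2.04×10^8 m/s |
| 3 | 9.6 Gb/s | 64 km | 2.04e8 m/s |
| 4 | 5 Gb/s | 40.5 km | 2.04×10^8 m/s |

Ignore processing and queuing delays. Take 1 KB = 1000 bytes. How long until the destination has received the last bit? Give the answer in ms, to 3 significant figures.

0.769 ms

L = 48000 bits.
Transmission delays (L/R per hop): 0.0695652, 0.102128, 0.005, 0.0096 ms; sum = 0.186293 ms.
Propagation delays (d/s per hop): 0.0409906, 0.0294118, 0.313725, 0.198529 ms; sum = 0.582657 ms.
End-to-end = 0.769 ms.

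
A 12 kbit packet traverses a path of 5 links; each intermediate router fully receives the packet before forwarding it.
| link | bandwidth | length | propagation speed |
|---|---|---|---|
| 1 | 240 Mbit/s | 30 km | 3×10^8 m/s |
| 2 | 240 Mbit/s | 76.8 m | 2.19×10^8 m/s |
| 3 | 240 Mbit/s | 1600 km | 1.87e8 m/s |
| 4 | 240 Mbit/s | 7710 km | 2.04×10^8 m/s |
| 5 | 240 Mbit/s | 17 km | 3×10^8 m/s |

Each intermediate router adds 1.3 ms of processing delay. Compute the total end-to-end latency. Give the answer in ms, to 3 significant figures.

52.0 ms

L = 12000 bits.
Transmission delay per hop = L/R = 12000/240000000 = 0.05 ms; 5 hops → 0.25 ms.
Propagation delays (d/s per hop): 0.1, 0.000350685, 8.55615, 37.7941, 0.0566667 ms; sum = 46.5073 ms.
Processing at 4 router(s): 4 × 1.3 ms = 5.2 ms.
End-to-end = 52.0 ms.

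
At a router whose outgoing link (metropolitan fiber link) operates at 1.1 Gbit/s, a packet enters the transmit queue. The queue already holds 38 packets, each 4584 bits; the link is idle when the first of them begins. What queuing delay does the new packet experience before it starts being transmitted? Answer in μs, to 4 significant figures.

158.4 μs

Each queued packet: L/R = 4584/1100000000 = 4.16727 μs.
38 queued → 158.356 μs.
Queuing delay = 158.4 μs.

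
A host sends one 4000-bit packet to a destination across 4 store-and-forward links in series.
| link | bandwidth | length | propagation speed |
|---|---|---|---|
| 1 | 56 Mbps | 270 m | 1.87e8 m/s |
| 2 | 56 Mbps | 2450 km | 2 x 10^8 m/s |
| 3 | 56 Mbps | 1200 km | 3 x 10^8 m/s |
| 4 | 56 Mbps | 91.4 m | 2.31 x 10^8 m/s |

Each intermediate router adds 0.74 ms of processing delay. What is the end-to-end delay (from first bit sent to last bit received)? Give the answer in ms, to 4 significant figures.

18.76 ms

Transmission delay per hop = L/R = 4000/56000000 = 0.0714286 ms; 4 hops → 0.285714 ms.
Propagation delays (d/s per hop): 0.00144385, 12.25, 4, 0.000395671 ms; sum = 16.2518 ms.
Processing at 3 router(s): 3 × 0.74 ms = 2.22 ms.
End-to-end = 18.76 ms.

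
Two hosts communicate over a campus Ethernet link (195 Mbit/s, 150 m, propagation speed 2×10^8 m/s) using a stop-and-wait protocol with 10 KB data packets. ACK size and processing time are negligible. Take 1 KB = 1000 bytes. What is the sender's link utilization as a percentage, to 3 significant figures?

t_tx = L/R = 80000/195000000 = 0.000410256 s.
t_prop = 150/200000000 = 7.5e-07 s; RTT = 1.5e-06 s.
Cycle = t_tx + RTT = 0.000411756 s.
Utilization = t_tx / cycle = 0.000410256/0.000411756 = 99.6 %.

99.6 %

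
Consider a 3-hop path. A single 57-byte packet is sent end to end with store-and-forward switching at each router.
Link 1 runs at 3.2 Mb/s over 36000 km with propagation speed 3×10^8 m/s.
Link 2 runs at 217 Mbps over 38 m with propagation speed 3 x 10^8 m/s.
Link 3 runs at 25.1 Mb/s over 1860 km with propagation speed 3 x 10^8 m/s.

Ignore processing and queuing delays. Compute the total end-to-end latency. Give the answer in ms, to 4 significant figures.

L = 57 × 8 = 456 bits.
Transmission delays (L/R per hop): 0.1425, 0.00210138, 0.0181673 ms; sum = 0.162769 ms.
Propagation delays (d/s per hop): 120, 0.000126667, 6.2 ms; sum = 126.2 ms.
End-to-end = 126.4 ms.

126.4 ms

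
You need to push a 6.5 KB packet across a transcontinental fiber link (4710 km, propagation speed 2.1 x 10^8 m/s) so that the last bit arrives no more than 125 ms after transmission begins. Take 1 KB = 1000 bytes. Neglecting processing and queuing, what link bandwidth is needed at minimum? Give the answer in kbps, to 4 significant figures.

L = 52000 bits.
Propagation delay = 4710000 / 210000000 = 22.4286 ms.
Transmission budget = 125 − 22.4286 = 102.571 ms.
R ≥ L / t_tx = 52000 bits / 0.102571 s = 507.0 kbps.

507.0 kbps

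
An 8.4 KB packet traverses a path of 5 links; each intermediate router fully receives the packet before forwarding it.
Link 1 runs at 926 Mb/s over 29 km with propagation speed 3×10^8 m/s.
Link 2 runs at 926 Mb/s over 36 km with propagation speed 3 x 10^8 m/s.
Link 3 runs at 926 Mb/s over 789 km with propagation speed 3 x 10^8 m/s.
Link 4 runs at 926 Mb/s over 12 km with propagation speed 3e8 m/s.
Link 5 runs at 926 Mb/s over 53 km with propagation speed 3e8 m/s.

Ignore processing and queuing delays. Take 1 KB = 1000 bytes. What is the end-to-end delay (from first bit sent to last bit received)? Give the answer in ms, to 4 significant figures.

L = 67200 bits.
Transmission delay per hop = L/R = 67200/926000000 = 0.0725702 ms; 5 hops → 0.362851 ms.
Propagation delays (d/s per hop): 0.0966667, 0.12, 2.63, 0.04, 0.176667 ms; sum = 3.06333 ms.
End-to-end = 3.426 ms.

3.426 ms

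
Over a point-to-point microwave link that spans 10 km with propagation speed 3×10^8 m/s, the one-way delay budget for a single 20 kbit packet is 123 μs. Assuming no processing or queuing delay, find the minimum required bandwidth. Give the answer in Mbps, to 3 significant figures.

223 Mbps

Propagation delay = 10000 / 300000000 = 33.3333 μs.
Transmission budget = 123 − 33.3333 = 89.6667 μs.
R ≥ L / t_tx = 20000 bits / 8.96667e-05 s = 223 Mbps.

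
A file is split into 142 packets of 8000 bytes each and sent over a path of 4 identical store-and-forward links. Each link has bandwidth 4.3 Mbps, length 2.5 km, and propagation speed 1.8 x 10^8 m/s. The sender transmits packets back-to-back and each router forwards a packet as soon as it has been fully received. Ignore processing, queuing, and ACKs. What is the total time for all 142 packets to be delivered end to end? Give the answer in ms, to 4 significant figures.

2158 ms

Per-hop transmission t_tx = L/R = 64000/4300000 = 14.8837 ms.
Per-hop propagation t_prop = 2500/180000000 = 0.0138889 ms.
Pipeline fill: first packet needs 4·t_tx to clear all hops; remaining 141 packets each add one t_tx.
Total = (4+142-1)·t_tx + 4·t_prop = 145·14.8837 + 4·0.0138889 = 2158 ms.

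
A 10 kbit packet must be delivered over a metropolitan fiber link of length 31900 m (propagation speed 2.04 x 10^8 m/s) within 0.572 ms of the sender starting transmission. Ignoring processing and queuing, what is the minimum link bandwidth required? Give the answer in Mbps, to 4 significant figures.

Propagation delay = 31900 / 204000000 = 0.156373 ms.
Transmission budget = 0.572 − 0.156373 = 0.415627 ms.
R ≥ L / t_tx = 10000 bits / 0.000415627 s = 24.06 Mbps.

24.06 Mbps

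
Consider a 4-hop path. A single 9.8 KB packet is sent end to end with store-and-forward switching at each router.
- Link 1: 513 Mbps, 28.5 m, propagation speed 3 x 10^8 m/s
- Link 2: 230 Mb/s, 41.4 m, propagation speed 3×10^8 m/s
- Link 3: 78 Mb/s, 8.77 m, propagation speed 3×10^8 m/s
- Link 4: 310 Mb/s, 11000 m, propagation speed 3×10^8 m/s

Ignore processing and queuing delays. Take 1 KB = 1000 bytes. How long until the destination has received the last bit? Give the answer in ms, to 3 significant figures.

1.79 ms

L = 78400 bits.
Transmission delays (L/R per hop): 0.152827, 0.34087, 1.00513, 0.252903 ms; sum = 1.75173 ms.
Propagation delays (d/s per hop): 9.5e-05, 0.000138, 2.92333e-05, 0.0366667 ms; sum = 0.0369289 ms.
End-to-end = 1.79 ms.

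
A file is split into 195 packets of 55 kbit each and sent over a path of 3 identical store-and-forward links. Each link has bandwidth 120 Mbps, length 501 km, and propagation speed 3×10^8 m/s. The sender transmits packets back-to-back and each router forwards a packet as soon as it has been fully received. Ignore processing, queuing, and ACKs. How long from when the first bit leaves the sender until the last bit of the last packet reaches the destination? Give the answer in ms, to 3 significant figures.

95.3 ms

Per-hop transmission t_tx = L/R = 55000/120000000 = 0.458333 ms.
Per-hop propagation t_prop = 501000/300000000 = 1.67 ms.
Pipeline fill: first packet needs 3·t_tx to clear all hops; remaining 194 packets each add one t_tx.
Total = (3+195-1)·t_tx + 3·t_prop = 197·0.458333 + 3·1.67 = 95.3 ms.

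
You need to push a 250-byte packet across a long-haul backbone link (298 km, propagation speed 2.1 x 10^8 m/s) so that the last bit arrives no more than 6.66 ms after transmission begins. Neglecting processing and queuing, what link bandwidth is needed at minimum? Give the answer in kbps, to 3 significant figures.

382 kbps

L = 2000 bits.
Propagation delay = 298000 / 210000000 = 1.41905 ms.
Transmission budget = 6.66 − 1.41905 = 5.24095 ms.
R ≥ L / t_tx = 2000 bits / 0.00524095 s = 382 kbps.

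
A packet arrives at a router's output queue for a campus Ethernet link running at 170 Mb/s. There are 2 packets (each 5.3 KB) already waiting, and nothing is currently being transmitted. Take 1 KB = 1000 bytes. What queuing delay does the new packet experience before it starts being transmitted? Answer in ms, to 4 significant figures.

Each queued packet: L/R = 42400/170000000 = 0.249412 ms.
2 queued → 0.498824 ms.
Queuing delay = 0.4988 ms.

0.4988 ms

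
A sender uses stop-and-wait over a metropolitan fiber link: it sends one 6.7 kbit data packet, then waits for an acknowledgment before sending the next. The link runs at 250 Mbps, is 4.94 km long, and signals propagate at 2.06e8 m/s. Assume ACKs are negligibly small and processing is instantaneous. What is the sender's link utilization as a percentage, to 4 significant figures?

35.85 %

t_tx = L/R = 6700/250000000 = 2.68e-05 s.
t_prop = 4940/206000000 = 2.39806e-05 s; RTT = 4.79612e-05 s.
Cycle = t_tx + RTT = 7.47612e-05 s.
Utilization = t_tx / cycle = 2.68e-05/7.47612e-05 = 35.85 %.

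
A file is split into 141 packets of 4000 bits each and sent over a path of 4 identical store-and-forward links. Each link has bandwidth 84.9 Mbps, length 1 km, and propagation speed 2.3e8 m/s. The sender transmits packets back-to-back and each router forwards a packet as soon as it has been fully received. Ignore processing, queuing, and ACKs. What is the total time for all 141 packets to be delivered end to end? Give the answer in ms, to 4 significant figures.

6.802 ms

Per-hop transmission t_tx = L/R = 4000/84900000 = 0.0471143 ms.
Per-hop propagation t_prop = 1000/2.3e+08 = 0.00434783 ms.
Pipeline fill: first packet needs 4·t_tx to clear all hops; remaining 140 packets each add one t_tx.
Total = (4+141-1)·t_tx + 4·t_prop = 144·0.0471143 + 4·0.00434783 = 6.802 ms.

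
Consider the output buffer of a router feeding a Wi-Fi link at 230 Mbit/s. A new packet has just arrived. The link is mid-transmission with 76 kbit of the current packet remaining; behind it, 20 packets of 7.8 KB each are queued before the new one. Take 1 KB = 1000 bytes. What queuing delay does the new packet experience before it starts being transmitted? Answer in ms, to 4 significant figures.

5.757 ms

Each queued packet: L/R = 62400/230000000 = 0.271304 ms.
20 queued → 5.42609 ms.
Plus remaining 76000 bits of current packet: 0.330435 ms.
Queuing delay = 5.757 ms.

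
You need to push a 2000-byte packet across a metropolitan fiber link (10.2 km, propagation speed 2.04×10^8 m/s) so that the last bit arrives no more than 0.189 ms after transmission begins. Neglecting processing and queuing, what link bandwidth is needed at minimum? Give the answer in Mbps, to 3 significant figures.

L = 16000 bits.
Propagation delay = 10200 / 204000000 = 0.05 ms.
Transmission budget = 0.189 − 0.05 = 0.139 ms.
R ≥ L / t_tx = 16000 bits / 0.000139 s = 115 Mbps.

115 Mbps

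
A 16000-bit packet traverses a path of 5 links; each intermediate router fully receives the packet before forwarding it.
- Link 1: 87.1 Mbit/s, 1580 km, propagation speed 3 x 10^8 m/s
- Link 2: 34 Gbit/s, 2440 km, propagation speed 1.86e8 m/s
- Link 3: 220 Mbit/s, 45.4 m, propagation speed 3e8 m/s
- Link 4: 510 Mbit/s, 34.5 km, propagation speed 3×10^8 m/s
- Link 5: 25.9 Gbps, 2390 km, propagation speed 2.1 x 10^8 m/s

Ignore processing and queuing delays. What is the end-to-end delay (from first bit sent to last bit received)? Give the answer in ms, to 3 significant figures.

Transmission delays (L/R per hop): 0.183697, 0.000470588, 0.0727273, 0.0313725, 0.000617761 ms; sum = 0.288885 ms.
Propagation delays (d/s per hop): 5.26667, 13.1183, 0.000151333, 0.115, 11.381 ms; sum = 29.881 ms.
End-to-end = 30.2 ms.

30.2 ms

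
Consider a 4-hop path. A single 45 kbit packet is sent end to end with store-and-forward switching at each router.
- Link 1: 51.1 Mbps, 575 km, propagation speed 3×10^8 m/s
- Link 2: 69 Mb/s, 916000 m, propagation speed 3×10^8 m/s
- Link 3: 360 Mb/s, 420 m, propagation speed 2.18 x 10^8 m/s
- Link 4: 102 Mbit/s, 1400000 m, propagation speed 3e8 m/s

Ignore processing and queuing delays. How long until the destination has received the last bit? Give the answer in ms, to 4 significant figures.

11.74 ms

L = 45000 bits.
Transmission delays (L/R per hop): 0.880626, 0.652174, 0.125, 0.441176 ms; sum = 2.09898 ms.
Propagation delays (d/s per hop): 1.91667, 3.05333, 0.00192661, 4.66667 ms; sum = 9.63859 ms.
End-to-end = 11.74 ms.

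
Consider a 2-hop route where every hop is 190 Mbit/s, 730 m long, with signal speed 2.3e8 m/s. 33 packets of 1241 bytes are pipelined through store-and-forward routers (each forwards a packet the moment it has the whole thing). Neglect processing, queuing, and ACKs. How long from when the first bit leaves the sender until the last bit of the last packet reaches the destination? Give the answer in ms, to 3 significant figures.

1.78 ms

Per-hop transmission t_tx = L/R = 9928/190000000 = 0.0522526 ms.
Per-hop propagation t_prop = 730/2.3e+08 = 0.00317391 ms.
Pipeline fill: first packet needs 2·t_tx to clear all hops; remaining 32 packets each add one t_tx.
Total = (2+33-1)·t_tx + 2·t_prop = 34·0.0522526 + 2·0.00317391 = 1.78 ms.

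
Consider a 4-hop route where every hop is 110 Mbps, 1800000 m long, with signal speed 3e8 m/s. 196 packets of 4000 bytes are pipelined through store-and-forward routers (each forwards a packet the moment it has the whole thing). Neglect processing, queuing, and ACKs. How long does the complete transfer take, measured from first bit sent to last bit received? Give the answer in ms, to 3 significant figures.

Per-hop transmission t_tx = L/R = 32000/110000000 = 0.290909 ms.
Per-hop propagation t_prop = 1800000/300000000 = 6 ms.
Pipeline fill: first packet needs 4·t_tx to clear all hops; remaining 195 packets each add one t_tx.
Total = (4+196-1)·t_tx + 4·t_prop = 199·0.290909 + 4·6 = 81.9 ms.

81.9 ms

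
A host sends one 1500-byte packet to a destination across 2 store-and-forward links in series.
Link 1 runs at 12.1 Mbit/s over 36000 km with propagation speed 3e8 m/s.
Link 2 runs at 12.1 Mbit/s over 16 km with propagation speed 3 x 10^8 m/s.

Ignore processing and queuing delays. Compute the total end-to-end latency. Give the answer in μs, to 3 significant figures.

L = 1500 × 8 = 12000 bits.
Transmission delay per hop = L/R = 12000/12100000 = 991.736 μs; 2 hops → 1983.47 μs.
Propagation delays (d/s per hop): 120000, 53.3333 μs; sum = 120053 μs.
End-to-end = 122000 μs.

122000 μs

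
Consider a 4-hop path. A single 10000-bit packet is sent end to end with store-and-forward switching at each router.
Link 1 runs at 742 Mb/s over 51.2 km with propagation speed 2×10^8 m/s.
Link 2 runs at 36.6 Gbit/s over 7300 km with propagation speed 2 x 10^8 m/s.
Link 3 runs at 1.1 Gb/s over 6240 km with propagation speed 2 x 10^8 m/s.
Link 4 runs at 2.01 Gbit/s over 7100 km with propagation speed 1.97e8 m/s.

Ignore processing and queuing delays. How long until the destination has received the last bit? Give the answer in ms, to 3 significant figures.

104 ms

Transmission delays (L/R per hop): 0.0134771, 0.000273224, 0.00909091, 0.00497512 ms; sum = 0.0278163 ms.
Propagation delays (d/s per hop): 0.256, 36.5, 31.2, 36.0406 ms; sum = 103.997 ms.
End-to-end = 104 ms.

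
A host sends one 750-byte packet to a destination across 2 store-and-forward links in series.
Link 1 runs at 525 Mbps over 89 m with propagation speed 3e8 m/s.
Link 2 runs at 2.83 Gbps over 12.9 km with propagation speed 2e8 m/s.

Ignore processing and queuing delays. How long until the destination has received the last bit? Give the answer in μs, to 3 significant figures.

L = 750 × 8 = 6000 bits.
Transmission delays (L/R per hop): 11.4286, 2.12014 μs; sum = 13.5487 μs.
Propagation delays (d/s per hop): 0.296667, 64.5 μs; sum = 64.7967 μs.
End-to-end = 78.3 μs.

78.3 μs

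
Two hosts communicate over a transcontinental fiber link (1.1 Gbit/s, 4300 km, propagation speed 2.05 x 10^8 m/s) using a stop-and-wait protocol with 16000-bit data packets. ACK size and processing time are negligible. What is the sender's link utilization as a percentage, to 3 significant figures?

t_tx = L/R = 16000/1100000000 = 1.45455e-05 s.
t_prop = 4300000/2.05e+08 = 0.0209756 s; RTT = 0.0419512 s.
Cycle = t_tx + RTT = 0.0419658 s.
Utilization = t_tx / cycle = 1.45455e-05/0.0419658 = 0.0347 %.

0.0347 %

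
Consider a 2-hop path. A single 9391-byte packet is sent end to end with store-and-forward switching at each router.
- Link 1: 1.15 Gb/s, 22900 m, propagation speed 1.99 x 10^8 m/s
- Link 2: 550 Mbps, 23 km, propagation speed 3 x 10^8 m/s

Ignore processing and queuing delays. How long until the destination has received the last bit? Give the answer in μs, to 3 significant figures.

L = 9391 × 8 = 75128 bits.
Transmission delays (L/R per hop): 65.3287, 136.596 μs; sum = 201.925 μs.
Propagation delays (d/s per hop): 115.075, 76.6667 μs; sum = 191.742 μs.
End-to-end = 394 μs.

394 μs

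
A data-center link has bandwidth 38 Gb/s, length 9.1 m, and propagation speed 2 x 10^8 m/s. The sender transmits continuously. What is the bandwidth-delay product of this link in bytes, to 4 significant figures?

216.1 bytes

Propagation delay = 9.1 / 200000000 = 4.55e-08 s.
BDP = R × t_prop = 38000000000 × 4.55e-08 = 1729 bits.
In bytes: 1729/8 = 216.1 bytes.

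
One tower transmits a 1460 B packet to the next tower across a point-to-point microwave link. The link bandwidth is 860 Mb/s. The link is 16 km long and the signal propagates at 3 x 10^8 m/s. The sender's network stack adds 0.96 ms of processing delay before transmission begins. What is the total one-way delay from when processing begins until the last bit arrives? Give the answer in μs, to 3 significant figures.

L = 1460 × 8 = 11680 bits.
Transmission delay = L/R = 11680 / 860000000 = 13.5814 μs.
Propagation delay = d/s = 16000 m / 300000000 m/s = 53.3333 μs.
Plus processing delay 0.96 ms = 960 μs.
Total = 1030 μs.

1030 μs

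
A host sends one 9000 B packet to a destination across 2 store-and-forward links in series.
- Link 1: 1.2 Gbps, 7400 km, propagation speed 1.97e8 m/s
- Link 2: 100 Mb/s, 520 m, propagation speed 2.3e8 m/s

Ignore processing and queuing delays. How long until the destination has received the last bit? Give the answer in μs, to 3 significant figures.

L = 9000 × 8 = 72000 bits.
Transmission delays (L/R per hop): 60, 720 μs; sum = 780 μs.
Propagation delays (d/s per hop): 37563.5, 2.26087 μs; sum = 37565.7 μs.
End-to-end = 38300 μs.

38300 μs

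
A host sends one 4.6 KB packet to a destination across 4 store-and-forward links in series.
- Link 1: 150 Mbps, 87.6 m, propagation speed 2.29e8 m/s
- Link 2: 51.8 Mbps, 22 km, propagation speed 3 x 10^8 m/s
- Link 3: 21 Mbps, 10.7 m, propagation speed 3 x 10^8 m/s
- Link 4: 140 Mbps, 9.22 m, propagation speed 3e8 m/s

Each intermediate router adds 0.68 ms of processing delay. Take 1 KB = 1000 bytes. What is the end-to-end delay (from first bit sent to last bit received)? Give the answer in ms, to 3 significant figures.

L = 36800 bits.
Transmission delays (L/R per hop): 0.245333, 0.710425, 1.75238, 0.262857 ms; sum = 2.971 ms.
Propagation delays (d/s per hop): 0.000382533, 0.0733333, 3.56667e-05, 3.07333e-05 ms; sum = 0.0737823 ms.
Processing at 3 router(s): 3 × 0.68 ms = 2.04 ms.
End-to-end = 5.08 ms.

5.08 ms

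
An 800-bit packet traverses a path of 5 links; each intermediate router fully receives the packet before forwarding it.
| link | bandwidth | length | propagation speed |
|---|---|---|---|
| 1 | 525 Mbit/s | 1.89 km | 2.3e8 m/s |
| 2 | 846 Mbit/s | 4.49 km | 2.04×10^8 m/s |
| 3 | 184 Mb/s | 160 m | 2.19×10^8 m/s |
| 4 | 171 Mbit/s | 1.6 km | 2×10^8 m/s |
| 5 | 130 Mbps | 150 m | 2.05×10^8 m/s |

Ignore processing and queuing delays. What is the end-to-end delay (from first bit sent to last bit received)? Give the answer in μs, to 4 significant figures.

Transmission delays (L/R per hop): 1.52381, 0.945626, 4.34783, 4.67836, 6.15385 μs; sum = 17.6495 μs.
Propagation delays (d/s per hop): 8.21739, 22.0098, 0.730594, 8, 0.731707 μs; sum = 39.6895 μs.
End-to-end = 57.34 μs.

57.34 μs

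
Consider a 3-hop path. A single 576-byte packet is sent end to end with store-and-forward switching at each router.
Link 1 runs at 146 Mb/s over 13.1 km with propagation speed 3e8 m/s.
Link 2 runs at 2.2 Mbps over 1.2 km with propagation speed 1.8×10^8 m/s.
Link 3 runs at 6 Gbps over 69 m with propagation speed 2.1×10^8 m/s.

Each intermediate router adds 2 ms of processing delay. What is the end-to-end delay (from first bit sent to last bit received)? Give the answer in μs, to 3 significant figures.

6180 μs

L = 576 × 8 = 4608 bits.
Transmission delays (L/R per hop): 31.5616, 2094.55, 0.768 μs; sum = 2126.88 μs.
Propagation delays (d/s per hop): 43.6667, 6.66667, 0.328571 μs; sum = 50.6619 μs.
Processing at 2 router(s): 2 × 2 ms = 4000 μs.
End-to-end = 6180 μs.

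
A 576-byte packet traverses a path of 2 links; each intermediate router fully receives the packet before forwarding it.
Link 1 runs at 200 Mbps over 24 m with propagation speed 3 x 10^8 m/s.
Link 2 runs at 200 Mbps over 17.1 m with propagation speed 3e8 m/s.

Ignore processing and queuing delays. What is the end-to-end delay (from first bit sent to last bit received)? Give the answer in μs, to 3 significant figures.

46.2 μs

L = 576 × 8 = 4608 bits.
Transmission delay per hop = L/R = 4608/200000000 = 23.04 μs; 2 hops → 46.08 μs.
Propagation delays (d/s per hop): 0.08, 0.057 μs; sum = 0.137 μs.
End-to-end = 46.2 μs.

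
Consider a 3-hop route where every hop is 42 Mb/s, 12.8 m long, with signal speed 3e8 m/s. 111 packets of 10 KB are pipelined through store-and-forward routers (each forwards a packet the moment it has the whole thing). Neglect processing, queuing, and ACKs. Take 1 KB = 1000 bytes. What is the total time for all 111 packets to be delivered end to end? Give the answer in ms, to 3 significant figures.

Per-hop transmission t_tx = L/R = 80000/42000000 = 1.90476 ms.
Per-hop propagation t_prop = 12.8/300000000 = 4.26667e-05 ms.
Pipeline fill: first packet needs 3·t_tx to clear all hops; remaining 110 packets each add one t_tx.
Total = (3+111-1)·t_tx + 3·t_prop = 113·1.90476 + 3·4.26667e-05 = 215 ms.

215 ms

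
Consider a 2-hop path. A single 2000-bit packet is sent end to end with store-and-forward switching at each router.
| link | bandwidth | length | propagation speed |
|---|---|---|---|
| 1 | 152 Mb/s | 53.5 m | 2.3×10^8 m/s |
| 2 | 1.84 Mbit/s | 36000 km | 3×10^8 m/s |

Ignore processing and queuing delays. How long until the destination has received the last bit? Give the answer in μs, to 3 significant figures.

Transmission delays (L/R per hop): 13.1579, 1086.96 μs; sum = 1100.11 μs.
Propagation delays (d/s per hop): 0.232609, 120000 μs; sum = 120000 μs.
End-to-end = 121000 μs.

121000 μs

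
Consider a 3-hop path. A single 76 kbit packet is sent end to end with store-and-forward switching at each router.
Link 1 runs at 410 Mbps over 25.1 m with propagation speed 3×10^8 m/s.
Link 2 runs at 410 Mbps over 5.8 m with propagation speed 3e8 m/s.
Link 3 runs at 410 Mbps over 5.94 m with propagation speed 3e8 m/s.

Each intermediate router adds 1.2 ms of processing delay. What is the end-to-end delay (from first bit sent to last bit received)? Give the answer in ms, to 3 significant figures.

L = 76000 bits.
Transmission delay per hop = L/R = 76000/410000000 = 0.185366 ms; 3 hops → 0.556098 ms.
Propagation delays (d/s per hop): 8.36667e-05, 1.93333e-05, 1.98e-05 ms; sum = 0.0001228 ms.
Processing at 2 router(s): 2 × 1.2 ms = 2.4 ms.
End-to-end = 2.96 ms.

2.96 ms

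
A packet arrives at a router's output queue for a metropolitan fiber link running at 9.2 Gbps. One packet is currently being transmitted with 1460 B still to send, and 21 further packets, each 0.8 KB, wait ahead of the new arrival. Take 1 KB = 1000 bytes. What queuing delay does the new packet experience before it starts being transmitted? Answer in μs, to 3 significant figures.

15.9 μs

Each queued packet: L/R = 6400/9200000000 = 0.695652 μs.
21 queued → 14.6087 μs.
Plus remaining 11680 bits of current packet: 1.26957 μs.
Queuing delay = 15.9 μs.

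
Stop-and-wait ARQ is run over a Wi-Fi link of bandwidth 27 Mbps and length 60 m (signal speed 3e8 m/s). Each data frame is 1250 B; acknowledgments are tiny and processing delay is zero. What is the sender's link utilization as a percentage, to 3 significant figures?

99.9 %

t_tx = L/R = 10000/27000000 = 0.00037037 s.
t_prop = 60/300000000 = 2e-07 s; RTT = 4e-07 s.
Cycle = t_tx + RTT = 0.00037077 s.
Utilization = t_tx / cycle = 0.00037037/0.00037077 = 99.9 %.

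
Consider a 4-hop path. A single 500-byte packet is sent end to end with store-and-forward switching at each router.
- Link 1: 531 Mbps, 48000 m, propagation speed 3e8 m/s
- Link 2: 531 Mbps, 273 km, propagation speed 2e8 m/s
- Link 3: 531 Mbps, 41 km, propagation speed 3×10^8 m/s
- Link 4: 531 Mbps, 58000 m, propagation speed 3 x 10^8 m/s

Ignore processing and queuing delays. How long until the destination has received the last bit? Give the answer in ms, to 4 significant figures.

1.885 ms

L = 500 × 8 = 4000 bits.
Transmission delay per hop = L/R = 4000/531000000 = 0.00753296 ms; 4 hops → 0.0301318 ms.
Propagation delays (d/s per hop): 0.16, 1.365, 0.136667, 0.193333 ms; sum = 1.855 ms.
End-to-end = 1.885 ms.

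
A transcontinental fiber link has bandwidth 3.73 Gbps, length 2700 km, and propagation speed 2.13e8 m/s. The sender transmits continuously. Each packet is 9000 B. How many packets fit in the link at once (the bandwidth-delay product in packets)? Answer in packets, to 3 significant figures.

Propagation delay = 2700000 / 213000000 = 0.0126761 s.
BDP = R × t_prop = 3730000000 × 0.0126761 = 47281700 bits.
In packets of 72000 bits: 657 packets.

657 packets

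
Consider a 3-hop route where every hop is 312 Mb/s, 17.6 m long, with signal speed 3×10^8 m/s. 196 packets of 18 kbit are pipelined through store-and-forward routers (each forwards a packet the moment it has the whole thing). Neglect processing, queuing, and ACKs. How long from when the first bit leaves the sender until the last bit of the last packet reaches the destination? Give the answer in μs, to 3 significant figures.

11400 μs

Per-hop transmission t_tx = L/R = 18000/312000000 = 57.6923 μs.
Per-hop propagation t_prop = 17.6/300000000 = 0.0586667 μs.
Pipeline fill: first packet needs 3·t_tx to clear all hops; remaining 195 packets each add one t_tx.
Total = (3+196-1)·t_tx + 3·t_prop = 198·57.6923 + 3·0.0586667 = 11400 μs.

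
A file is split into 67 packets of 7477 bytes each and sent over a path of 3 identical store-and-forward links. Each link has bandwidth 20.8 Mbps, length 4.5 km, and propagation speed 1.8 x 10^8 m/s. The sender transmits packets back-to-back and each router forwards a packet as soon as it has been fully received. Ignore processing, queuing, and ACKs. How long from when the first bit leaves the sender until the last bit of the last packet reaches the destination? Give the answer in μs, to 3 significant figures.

199000 μs

Per-hop transmission t_tx = L/R = 59816/20800000 = 2875.77 μs.
Per-hop propagation t_prop = 4500/180000000 = 25 μs.
Pipeline fill: first packet needs 3·t_tx to clear all hops; remaining 66 packets each add one t_tx.
Total = (3+67-1)·t_tx + 3·t_prop = 69·2875.77 + 3·25 = 199000 μs.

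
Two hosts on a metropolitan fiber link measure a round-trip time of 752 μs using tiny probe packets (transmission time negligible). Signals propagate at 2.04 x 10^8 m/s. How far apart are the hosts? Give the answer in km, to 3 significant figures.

76.7 km

One-way propagation = RTT/2 = 376 μs.
d = s × t = 204000000 × 0.000376 = 76.7 km.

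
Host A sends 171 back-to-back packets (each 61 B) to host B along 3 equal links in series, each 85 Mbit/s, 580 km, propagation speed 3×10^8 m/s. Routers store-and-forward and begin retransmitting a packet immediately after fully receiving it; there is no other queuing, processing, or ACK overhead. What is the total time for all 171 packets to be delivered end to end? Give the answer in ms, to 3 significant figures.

Per-hop transmission t_tx = L/R = 488/85000000 = 0.00574118 ms.
Per-hop propagation t_prop = 580000/300000000 = 1.93333 ms.
Pipeline fill: first packet needs 3·t_tx to clear all hops; remaining 170 packets each add one t_tx.
Total = (3+171-1)·t_tx + 3·t_prop = 173·0.00574118 + 3·1.93333 = 6.79 ms.

6.79 ms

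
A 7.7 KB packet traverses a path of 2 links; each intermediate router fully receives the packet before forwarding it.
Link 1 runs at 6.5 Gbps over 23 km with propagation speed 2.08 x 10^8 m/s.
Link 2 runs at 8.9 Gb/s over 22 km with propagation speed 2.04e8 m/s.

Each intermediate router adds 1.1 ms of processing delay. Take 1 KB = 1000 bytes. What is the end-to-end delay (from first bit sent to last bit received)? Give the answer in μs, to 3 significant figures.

L = 61600 bits.
Transmission delays (L/R per hop): 9.47692, 6.92135 μs; sum = 16.3983 μs.
Propagation delays (d/s per hop): 110.577, 107.843 μs; sum = 218.42 μs.
Processing at 1 router(s): 1 × 1.1 ms = 1100 μs.
End-to-end = 1330 μs.

1330 μs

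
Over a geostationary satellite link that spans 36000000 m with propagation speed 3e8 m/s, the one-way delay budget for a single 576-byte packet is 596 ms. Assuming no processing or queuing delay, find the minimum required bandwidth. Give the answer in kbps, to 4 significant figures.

9.681 kbps

L = 4608 bits.
Propagation delay = 36000000 / 300000000 = 120 ms.
Transmission budget = 596 − 120 = 476 ms.
R ≥ L / t_tx = 4608 bits / 0.476 s = 9.681 kbps.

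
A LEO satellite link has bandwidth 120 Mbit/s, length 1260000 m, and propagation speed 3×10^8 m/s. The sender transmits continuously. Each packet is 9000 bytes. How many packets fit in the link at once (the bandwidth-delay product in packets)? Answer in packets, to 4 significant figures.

7.000 packets

Propagation delay = 1260000 / 300000000 = 0.0042 s.
BDP = R × t_prop = 120000000 × 0.0042 = 504000 bits.
In packets of 72000 bits: 7.000 packets.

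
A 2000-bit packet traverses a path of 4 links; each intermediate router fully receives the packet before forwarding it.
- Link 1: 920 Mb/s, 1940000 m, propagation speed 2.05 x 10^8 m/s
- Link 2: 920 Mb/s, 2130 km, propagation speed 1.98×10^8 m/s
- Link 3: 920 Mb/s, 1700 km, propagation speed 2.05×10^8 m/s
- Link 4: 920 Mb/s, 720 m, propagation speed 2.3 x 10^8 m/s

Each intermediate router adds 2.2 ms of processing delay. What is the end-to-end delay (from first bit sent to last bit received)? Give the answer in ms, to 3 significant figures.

Transmission delay per hop = L/R = 2000/920000000 = 0.00217391 ms; 4 hops → 0.00869565 ms.
Propagation delays (d/s per hop): 9.46341, 10.7576, 8.29268, 0.00313043 ms; sum = 28.5168 ms.
Processing at 3 router(s): 3 × 2.2 ms = 6.6 ms.
End-to-end = 35.1 ms.

35.1 ms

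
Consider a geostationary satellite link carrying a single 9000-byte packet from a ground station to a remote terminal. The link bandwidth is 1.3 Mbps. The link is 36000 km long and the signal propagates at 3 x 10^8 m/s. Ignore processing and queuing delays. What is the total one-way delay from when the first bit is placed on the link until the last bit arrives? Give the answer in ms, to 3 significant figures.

175 ms

L = 9000 × 8 = 72000 bits.
Transmission delay = L/R = 72000 / 1300000 = 55.3846 ms.
Propagation delay = d/s = 36000000 m / 300000000 m/s = 120 ms.
Total = 175 ms.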